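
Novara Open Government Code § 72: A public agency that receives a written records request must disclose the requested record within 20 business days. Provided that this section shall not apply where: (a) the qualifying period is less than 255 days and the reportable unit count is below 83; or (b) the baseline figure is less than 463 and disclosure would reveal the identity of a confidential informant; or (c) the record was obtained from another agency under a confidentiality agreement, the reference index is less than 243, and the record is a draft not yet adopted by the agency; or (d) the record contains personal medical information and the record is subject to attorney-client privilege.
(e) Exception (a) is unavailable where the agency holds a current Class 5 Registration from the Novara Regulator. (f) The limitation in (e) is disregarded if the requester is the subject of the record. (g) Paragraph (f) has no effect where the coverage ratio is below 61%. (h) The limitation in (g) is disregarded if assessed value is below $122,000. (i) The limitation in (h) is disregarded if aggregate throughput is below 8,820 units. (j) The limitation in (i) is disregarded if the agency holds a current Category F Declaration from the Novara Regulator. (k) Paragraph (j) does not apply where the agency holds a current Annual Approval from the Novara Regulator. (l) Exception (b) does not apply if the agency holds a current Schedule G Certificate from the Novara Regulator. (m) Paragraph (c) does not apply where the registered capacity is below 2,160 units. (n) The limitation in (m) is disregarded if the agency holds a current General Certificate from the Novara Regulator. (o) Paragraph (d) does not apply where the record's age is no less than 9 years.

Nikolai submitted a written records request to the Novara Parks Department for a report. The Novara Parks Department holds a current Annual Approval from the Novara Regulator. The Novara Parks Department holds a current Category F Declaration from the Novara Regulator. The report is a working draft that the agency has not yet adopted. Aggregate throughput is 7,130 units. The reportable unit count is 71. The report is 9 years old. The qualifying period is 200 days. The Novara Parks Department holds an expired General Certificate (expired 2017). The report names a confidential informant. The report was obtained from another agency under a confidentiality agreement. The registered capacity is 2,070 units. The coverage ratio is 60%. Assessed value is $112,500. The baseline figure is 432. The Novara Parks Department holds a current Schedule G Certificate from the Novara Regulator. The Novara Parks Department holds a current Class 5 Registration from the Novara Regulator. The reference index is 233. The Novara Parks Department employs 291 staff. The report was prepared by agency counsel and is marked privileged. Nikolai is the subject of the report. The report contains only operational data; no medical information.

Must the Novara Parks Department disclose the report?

Exception (a): the qualifying period is 200 days, less than the 255 days limit; the reportable unit count is 71, below the 83 limit — every condition holds. But applying paragraphs (e)–(k): (e) operates against (a): a current Class 5 Registration is held. (f) applies (Nikolai is the subject of the report), but yields to (g): (g) operates against (f): the coverage ratio is 60%, below the 61% limit. (h) is triggered (assessed value is $112,500, below the $122,000 limit), but yields to (i): (i) is triggered — aggregate throughput is 7,130 units, below the 8,820 units limit. (j) would limit (i) — a current Category F Declaration is held — but (k) sets (j) aside: (k) operates against (j): a current Annual Approval is held. So (a) is unavailable.
Exception (b) is satisfied on its face — the baseline figure is 432, less than the 463 limit; the report names a confidential informant. But: (l) operates against (b): a current Schedule G Certificate is held. Exception (b) does not apply.
Exception (c): the report was obtained under a confidentiality agreement; the reference index is 233, less than the 243 limit; the report is an unadopted draft — every condition holds. Turning to paragraphs (m)–(n): (m) operates against (c): the registered capacity is 2,070 units, below the 2,160 units limit. (n), which would lift (m), does not operate here — no current General Certificate is held. Exception (c) does not apply.
Exception (d) requires that the record contains personal medical information; but the report contains only operational data, so (d) is unavailable.
No exception applies. The general rule governs.

Yes — the Novara Parks Department must disclose the report.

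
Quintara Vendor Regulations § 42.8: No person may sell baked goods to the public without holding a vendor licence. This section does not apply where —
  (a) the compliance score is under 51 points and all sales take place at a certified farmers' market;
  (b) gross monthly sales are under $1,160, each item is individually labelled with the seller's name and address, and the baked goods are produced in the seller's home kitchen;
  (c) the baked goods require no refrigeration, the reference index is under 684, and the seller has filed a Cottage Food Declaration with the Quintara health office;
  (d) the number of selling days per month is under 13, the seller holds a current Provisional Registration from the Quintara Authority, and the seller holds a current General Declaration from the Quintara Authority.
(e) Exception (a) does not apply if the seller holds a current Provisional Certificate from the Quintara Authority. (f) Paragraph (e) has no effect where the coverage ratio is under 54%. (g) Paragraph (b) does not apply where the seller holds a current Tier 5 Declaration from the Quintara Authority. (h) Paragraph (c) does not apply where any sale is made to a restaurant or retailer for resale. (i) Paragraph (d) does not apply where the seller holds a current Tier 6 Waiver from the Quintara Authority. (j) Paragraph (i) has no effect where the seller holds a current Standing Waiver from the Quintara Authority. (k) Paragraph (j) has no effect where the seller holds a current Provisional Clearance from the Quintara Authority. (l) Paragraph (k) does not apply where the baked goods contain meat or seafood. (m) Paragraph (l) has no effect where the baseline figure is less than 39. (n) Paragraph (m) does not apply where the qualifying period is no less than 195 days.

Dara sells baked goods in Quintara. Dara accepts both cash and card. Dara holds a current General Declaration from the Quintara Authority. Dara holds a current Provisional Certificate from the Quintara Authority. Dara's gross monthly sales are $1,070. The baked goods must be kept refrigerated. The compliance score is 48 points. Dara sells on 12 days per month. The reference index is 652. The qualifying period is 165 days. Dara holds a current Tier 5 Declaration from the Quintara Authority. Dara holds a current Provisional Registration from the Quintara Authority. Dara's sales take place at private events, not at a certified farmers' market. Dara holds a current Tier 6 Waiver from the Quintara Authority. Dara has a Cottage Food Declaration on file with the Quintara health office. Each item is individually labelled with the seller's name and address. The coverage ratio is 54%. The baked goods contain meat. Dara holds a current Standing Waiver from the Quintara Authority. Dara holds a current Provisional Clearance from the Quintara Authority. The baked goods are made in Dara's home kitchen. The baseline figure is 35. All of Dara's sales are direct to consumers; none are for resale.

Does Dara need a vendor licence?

Yes — Dara must hold a vendor licence.

Exception (a) fails — sales are at private events, not a certified farmers' market.
Exception (b) is satisfied on its face — gross monthly sales are $1,070, under the $1,160 limit; items are individually labelled; the baked goods are home-kitchen produced. Turning to paragraph (g): (g) operates against (b): a current Tier 5 Declaration is held. Exception (b) does not apply.
Exception (c) requires that the baked goods require no refrigeration; but the baked goods require refrigeration, so (c) is unavailable.
Exception (d)'s conditions are all satisfied: the number of selling days per month is 12, under the 13 limit; a current Provisional Registration is held; a current General Declaration is held. Turning to paragraphs (i)–(n): (i) operates — a current Tier 6 Waiver is held. (j) is engaged (a current Standing Waiver is held), but yields to (k): (k) operates against (j): a current Provisional Clearance is held. (l) is engaged (the baked goods contain meat), but yields to (m): (m) operates against (l): the baseline figure is 35, less than the 39 limit. (n), which would lift (m), does not operate here — the qualifying period is 165 days, short of 195 days. (d) is therefore removed.
None of the exceptions is available; § 42.8 applies in full.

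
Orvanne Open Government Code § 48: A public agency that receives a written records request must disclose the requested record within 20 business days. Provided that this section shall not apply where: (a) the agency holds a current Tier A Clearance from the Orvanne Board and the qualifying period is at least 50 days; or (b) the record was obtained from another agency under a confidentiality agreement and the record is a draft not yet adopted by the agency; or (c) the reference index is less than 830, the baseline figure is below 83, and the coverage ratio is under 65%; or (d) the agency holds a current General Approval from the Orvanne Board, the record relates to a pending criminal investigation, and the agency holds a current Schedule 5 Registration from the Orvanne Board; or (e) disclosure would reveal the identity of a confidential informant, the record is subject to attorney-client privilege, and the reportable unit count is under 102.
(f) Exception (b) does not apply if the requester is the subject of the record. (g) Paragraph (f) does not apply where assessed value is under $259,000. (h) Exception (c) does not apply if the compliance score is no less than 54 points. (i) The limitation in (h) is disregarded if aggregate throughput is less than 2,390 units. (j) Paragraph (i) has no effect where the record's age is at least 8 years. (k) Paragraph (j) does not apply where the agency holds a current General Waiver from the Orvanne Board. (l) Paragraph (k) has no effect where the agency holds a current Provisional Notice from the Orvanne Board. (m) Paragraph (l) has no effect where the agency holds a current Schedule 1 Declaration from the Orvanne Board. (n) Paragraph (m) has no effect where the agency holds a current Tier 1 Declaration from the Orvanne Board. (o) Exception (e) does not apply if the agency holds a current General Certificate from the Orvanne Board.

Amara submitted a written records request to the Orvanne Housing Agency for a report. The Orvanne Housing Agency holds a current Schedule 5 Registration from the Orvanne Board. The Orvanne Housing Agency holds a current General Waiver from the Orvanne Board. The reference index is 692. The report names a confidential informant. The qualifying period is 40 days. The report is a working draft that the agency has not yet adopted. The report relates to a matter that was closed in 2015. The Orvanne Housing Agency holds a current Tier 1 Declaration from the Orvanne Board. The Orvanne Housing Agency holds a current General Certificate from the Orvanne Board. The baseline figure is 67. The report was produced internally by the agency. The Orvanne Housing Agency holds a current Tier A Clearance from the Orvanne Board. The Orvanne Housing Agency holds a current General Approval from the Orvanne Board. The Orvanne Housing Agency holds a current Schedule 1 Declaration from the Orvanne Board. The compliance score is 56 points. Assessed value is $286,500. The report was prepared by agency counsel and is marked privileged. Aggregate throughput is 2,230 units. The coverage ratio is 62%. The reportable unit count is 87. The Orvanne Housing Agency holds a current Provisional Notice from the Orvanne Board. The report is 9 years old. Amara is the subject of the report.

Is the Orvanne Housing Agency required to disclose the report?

Exception (a) fails — the qualifying period is 40 days, short of 50 days.
Exception (b) fails — the report was produced internally.
Exception (c) is satisfied on its face — the reference index is 692, less than the 830 limit; the baseline figure is 67, below the 83 limit; the coverage ratio is 62%, under the 65% limit. But applying paragraphs (h)–(n): (h) operates — the compliance score is 56 points, meeting the 54 points threshold. (i) would limit (h) — aggregate throughput is 2,230 units, less than the 2,390 units limit — but (j) sets (i) aside: (j) operates against (i): the record's age is 9 years, meeting the 8 years threshold. (k) would limit (j) — a current General Waiver is held — but (l) sets (k) aside: (l) is triggered — a current Provisional Notice is held. (m) is engaged (a current Schedule 1 Declaration is held), but is overridden by (n): (n) applies — a current Tier 1 Declaration is held. Exception (c) does not apply.
Exception (d) requires that the record relates to a pending criminal investigation; but the report relates to a closed matter, so (d) is unavailable.
Exception (e)'s conditions are all satisfied: the report names a confidential informant; the report is privileged; the reportable unit count is 87, under the 102 limit. But: (o) operates against (e): a current General Certificate is held. (e) is therefore removed.
No exception displaces § 48.

Yes — the Orvanne Housing Agency must disclose the report.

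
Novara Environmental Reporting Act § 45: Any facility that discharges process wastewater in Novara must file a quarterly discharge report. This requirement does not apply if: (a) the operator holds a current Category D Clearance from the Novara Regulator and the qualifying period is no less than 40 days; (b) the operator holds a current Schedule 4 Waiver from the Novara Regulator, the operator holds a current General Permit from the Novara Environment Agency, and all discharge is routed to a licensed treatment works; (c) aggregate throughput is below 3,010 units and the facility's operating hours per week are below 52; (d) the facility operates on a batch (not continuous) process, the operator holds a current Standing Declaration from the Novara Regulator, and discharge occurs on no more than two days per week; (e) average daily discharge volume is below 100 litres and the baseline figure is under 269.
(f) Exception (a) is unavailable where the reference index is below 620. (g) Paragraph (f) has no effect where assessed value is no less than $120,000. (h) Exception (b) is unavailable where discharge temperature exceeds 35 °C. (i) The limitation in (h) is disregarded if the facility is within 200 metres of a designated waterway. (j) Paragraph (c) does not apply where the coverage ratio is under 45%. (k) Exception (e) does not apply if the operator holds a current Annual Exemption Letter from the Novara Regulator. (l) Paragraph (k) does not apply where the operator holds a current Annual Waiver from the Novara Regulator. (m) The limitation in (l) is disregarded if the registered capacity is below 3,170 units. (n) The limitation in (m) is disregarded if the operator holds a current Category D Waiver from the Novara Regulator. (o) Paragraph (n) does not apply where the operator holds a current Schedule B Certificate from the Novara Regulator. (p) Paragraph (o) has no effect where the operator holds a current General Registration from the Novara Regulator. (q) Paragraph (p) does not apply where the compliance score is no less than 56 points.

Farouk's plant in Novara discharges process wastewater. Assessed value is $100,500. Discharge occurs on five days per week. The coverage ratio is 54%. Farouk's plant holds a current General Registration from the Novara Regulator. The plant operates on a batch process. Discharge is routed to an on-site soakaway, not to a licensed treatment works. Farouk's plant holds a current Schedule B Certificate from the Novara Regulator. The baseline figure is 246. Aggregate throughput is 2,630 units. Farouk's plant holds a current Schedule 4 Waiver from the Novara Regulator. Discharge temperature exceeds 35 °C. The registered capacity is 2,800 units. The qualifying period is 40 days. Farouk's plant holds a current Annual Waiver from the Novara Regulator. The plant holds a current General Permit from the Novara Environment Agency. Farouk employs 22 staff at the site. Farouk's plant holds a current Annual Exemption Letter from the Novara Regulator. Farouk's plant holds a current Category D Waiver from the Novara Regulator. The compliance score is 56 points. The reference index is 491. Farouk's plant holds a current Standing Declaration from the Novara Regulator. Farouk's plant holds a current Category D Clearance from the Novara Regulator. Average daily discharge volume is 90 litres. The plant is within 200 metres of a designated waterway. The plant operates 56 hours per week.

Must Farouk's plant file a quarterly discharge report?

Yes — Farouk's plant must file a quarterly discharge report.

Exception (a)'s conditions are all satisfied: a current Category D Clearance is held; the qualifying period is 40 days, meeting the 40 days threshold. But: (f) operates against (a): the reference index is 491, below the 620 limit. (g), which would lift (f), is not triggered — assessed value is $100,500, short of $120,000. Exception (a) does not apply.
Exception (b) does not apply: discharge is not routed to a licensed treatment works.
Exception (c) requires that the facility's operating hours per week are below 52; but the facility's operating hours per week are 56, not below 52, so (c) is unavailable.
Exception (d) requires that discharge occurs on no more than two days per week; but discharge occurs on five days per week, so (d) is unavailable.
All of (e)'s requirements are met (average daily discharge volume is 90 litres, below the 100 litres limit; the baseline figure is 246, under the 269 limit). But: (k) operates — a current Annual Exemption Letter is held. (l) would limit (k) — a current Annual Waiver is held — but (m) sets (l) aside: (m) is triggered — the registered capacity is 2,800 units, below the 3,170 units limit. (n) would limit (m) — a current Category D Waiver is held — but (o) sets (n) aside: (o) operates against (n): a current Schedule B Certificate is held. (p) is triggered (a current General Registration is held), but is overridden by (q): (q) operates against (p): the compliance score is 56 points, meeting the 56 points threshold. Exception (e) does not apply.
No exception applies. The general rule governs.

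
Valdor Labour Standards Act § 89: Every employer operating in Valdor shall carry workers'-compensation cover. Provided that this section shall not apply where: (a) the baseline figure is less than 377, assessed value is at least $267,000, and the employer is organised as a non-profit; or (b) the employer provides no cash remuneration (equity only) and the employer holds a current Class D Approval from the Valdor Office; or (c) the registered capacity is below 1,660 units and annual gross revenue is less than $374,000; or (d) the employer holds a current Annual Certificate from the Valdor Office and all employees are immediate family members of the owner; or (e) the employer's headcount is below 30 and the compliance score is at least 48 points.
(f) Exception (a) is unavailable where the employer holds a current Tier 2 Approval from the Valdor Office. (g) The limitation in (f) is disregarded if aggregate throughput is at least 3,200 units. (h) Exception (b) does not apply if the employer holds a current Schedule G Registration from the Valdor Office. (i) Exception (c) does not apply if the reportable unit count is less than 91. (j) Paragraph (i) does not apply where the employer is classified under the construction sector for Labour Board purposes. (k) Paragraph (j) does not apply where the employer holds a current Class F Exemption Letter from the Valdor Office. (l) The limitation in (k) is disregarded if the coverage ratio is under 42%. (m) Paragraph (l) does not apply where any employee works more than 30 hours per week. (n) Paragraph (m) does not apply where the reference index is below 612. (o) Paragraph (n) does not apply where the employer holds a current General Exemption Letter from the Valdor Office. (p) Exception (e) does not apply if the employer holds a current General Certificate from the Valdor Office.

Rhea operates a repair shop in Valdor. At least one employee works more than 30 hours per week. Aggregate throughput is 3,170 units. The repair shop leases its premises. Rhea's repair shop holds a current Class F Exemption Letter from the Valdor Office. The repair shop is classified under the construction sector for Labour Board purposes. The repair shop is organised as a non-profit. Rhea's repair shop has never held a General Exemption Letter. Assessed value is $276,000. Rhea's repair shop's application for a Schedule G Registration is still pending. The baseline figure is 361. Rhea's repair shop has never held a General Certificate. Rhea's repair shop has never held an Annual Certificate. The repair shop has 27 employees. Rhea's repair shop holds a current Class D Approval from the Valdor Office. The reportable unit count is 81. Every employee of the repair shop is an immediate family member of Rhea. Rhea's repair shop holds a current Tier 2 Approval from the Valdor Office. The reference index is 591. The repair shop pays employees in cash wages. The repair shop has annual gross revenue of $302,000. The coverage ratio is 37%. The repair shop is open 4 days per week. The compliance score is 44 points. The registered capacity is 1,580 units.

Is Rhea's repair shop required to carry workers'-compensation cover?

No — exception (c) applies; Rhea's repair shop is not required to carry workers'-compensation cover.

Exception (a)'s conditions are all satisfied: the baseline figure is 361, less than the 377 limit; assessed value is $276,000, meeting the $267,000 threshold; the employer is a non-profit. But applying paragraphs (f)–(g): (f) operates against (a): a current Tier 2 Approval is held. (g) is not engaged (aggregate throughput is 3,170 units, short of 3,200 units), so (f) stands. Exception (a) does not apply.
Exception (b) requires that the employer provides no cash remuneration (equity only); but employees are paid cash wages, so (b) is unavailable.
Exception (c) is satisfied on its face — the registered capacity is 1,580 units, below the 1,660 units limit; annual gross revenue is $302,000, less than the $374,000 limit. Considering the limiting provisions: (i) applies (the reportable unit count is 81, less than the 91 limit), but is set aside by (j): (j) applies — the repair shop is classified under the construction sector. (k) would limit (j) — a current Class F Exemption Letter is held — but (l) sets (k) aside: (l) is triggered — the coverage ratio is 37%, under the 42% limit. (m) is engaged (at least one employee exceeds 30 hours/week), but yields to (n): (n) operates against (m): the reference index is 591, below the 612 limit. (o), which would lift (n), is not engaged — the General Exemption Letter is not current. Exception (c) stands.
Exception (d) does not apply: there is no Annual Certificate in force.
Exception (e) requires that the compliance score is at least 48 points; but the compliance score is 44 points, short of 48 points, so (e) is unavailable.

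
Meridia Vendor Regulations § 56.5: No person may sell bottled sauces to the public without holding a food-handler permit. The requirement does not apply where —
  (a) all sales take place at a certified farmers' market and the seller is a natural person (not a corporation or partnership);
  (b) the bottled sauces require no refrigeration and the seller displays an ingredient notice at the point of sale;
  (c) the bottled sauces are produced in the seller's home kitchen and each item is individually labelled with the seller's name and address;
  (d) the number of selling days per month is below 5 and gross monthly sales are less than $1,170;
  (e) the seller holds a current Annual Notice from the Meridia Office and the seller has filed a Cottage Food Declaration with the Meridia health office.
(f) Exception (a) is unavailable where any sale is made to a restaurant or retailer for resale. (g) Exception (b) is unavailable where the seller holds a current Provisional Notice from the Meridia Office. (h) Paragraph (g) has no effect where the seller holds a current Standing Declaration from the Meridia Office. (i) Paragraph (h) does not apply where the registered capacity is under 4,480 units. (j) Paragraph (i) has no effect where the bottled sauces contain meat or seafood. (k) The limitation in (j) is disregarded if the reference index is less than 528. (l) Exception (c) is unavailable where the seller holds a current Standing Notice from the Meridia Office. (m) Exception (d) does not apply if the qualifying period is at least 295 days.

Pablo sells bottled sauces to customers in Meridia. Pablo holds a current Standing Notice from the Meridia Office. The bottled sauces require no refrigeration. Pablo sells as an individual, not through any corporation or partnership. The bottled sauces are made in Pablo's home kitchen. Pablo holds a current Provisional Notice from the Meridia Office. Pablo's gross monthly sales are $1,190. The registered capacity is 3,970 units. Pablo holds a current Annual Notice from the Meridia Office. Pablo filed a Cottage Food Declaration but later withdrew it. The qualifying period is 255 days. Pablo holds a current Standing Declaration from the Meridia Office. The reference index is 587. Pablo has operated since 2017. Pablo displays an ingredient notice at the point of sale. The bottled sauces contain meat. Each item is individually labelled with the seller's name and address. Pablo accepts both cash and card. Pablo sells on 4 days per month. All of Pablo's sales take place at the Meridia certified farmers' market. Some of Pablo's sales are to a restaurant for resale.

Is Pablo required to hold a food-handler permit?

Exception (a): all sales are at a certified farmers' market; the seller is a natural person — every condition holds. However, paragraph (f) must be considered: (f) operates against (a): some sales are to a restaurant for resale. (a) is therefore removed.
Exception (b)'s conditions are all satisfied: the bottled sauces are shelf-stable; an ingredient notice is displayed. As to paragraphs (g)–(k): (g) would limit (b) — a current Provisional Notice is held — but (h) sets (g) aside: (h) applies — a current Standing Declaration is held. (i) is engaged (the registered capacity is 3,970 units, under the 4,480 units limit), but is itself disapplied by (j): (j) applies — the bottled sauces contain meat. (k), which would lift (j), is inapplicable — the reference index is 587, not less than 528. (b) remains available.
Exception (c)'s conditions are all satisfied: the bottled sauces are home-kitchen produced; items are individually labelled. But: (l) applies — a current Standing Notice is held. (c) is therefore removed.
Exception (d) does not apply: gross monthly sales are $1,190, not less than $1,170.
Exception (e) fails — the Cottage Food Declaration was withdrawn.

No — exception (b) applies; Pablo is not required to hold a food-handler permit.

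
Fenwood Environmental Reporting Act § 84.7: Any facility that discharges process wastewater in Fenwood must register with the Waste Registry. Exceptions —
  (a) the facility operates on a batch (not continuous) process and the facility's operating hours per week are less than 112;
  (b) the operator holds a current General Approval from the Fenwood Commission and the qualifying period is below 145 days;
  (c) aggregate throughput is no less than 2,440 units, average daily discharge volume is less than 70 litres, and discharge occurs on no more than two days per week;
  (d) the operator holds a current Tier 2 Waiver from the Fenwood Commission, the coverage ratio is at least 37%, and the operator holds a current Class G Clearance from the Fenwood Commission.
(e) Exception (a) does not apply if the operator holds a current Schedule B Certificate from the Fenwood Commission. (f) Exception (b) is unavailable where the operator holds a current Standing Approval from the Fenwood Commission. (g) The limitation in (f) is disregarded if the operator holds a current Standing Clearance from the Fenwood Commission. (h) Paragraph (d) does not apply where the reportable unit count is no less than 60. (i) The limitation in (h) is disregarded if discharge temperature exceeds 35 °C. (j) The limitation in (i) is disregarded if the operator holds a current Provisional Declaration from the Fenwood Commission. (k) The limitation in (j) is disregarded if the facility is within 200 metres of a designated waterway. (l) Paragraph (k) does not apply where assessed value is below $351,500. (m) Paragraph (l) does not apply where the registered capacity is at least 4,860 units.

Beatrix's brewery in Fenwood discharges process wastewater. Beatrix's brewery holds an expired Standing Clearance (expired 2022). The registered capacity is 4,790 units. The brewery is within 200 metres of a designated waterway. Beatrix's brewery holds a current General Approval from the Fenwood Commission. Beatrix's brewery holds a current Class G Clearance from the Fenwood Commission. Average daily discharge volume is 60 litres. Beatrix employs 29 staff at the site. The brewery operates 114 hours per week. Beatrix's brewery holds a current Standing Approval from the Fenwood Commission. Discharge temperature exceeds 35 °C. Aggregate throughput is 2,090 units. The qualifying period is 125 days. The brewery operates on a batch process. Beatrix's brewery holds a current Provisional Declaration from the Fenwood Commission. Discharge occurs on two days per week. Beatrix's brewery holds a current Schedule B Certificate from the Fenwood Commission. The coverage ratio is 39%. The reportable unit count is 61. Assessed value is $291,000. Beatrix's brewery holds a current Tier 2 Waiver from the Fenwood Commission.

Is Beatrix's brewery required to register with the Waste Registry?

Exception (a) requires that the facility's operating hours per week are less than 112; but the facility's operating hours per week are 114, not less than 112, so (a) is unavailable.
Exception (b) is satisfied on its face — a current General Approval is held; the qualifying period is 125 days, below the 145 days limit. Turning to paragraphs (f)–(g): (f) applies — a current Standing Approval is held. (g), which would lift (f), is not engaged — there is no Standing Clearance in force. So (b) is unavailable.
Exception (c) fails — aggregate throughput is 2,090 units, short of 2,440 units.
Exception (d) is satisfied on its face — a current Tier 2 Waiver is held; the coverage ratio is 39%, meeting the 37% threshold; a current Class G Clearance is held. But: (h) is engaged — the reportable unit count is 61, meeting the 60 threshold. (i) would limit (h) — discharge temperature exceeds 35 °C — but (j) sets (i) aside: (j) is engaged — a current Provisional Declaration is held. (k) operates (the brewery is within 200 m of a designated waterway), but is overridden by (l): (l) operates — assessed value is $291,000, below the $351,500 limit. (m), which would lift (l), is not engaged — the registered capacity is 4,790 units, short of 4,860 units. Exception (d) does not apply.
No exception applies. The general rule governs.

Yes — Beatrix's brewery must register with the Waste Registry.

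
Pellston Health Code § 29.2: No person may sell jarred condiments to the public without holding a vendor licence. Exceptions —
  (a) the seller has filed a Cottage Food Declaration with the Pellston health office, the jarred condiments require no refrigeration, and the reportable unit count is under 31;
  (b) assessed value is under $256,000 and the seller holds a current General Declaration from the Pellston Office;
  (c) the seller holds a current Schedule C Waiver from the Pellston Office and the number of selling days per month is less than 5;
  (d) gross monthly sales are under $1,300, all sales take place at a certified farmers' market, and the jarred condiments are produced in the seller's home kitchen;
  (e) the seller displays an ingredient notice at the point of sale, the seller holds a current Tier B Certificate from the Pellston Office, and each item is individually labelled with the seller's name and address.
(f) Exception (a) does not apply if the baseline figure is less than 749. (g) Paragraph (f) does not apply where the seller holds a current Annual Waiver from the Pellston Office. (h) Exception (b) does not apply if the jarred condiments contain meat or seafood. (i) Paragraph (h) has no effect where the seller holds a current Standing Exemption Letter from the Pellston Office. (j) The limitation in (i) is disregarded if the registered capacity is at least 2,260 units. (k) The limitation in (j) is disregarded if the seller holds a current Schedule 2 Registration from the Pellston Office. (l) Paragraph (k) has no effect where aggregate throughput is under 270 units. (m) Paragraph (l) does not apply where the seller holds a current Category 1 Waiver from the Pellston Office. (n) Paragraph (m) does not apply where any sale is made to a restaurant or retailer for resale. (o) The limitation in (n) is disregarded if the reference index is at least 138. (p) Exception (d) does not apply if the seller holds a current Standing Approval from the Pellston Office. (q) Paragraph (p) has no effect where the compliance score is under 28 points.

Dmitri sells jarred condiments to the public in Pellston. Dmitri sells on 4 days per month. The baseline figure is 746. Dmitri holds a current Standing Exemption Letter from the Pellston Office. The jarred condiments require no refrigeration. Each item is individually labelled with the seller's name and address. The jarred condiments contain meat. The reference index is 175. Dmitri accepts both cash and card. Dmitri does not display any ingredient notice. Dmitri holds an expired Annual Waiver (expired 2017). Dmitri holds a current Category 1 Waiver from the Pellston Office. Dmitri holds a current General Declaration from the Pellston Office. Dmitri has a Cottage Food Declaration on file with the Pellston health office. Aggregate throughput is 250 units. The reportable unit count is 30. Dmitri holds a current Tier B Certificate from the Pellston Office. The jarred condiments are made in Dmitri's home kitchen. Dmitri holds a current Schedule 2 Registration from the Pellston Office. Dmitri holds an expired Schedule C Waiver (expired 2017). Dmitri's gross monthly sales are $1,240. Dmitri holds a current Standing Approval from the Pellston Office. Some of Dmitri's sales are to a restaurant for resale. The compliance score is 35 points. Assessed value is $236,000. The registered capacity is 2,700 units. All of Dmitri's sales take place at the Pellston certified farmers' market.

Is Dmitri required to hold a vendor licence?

All of (a)'s requirements are met (a Cottage Food Declaration is on file; the jarred condiments are shelf-stable; the reportable unit count is 30, under the 31 limit). But applying paragraphs (f)–(g): (f) operates — the baseline figure is 746, less than the 749 limit. (g), which would lift (f), is inapplicable — no current Annual Waiver is held. Exception (a) does not apply.
Exception (b) is satisfied on its face — assessed value is $236,000, under the $256,000 limit; a current General Declaration is held. Under paragraphs (h)–(o): (h) would limit (b) — the jarred condiments contain meat — but (i) sets (h) aside: (i) operates against (h): a current Standing Exemption Letter is held. (j) would limit (i) — the registered capacity is 2,700 units, meeting the 2,260 units threshold — but (k) sets (j) aside: (k) is engaged — a current Schedule 2 Registration is held. (l) would limit (k) — aggregate throughput is 250 units, under the 270 units limit — but (m) sets (l) aside: (m) operates against (l): a current Category 1 Waiver is held. (n) is triggered (some sales are to a restaurant for resale), but is itself disapplied by (o): (o) is engaged — the reference index is 175, meeting the 138 threshold. So (b) applies.
Exception (c) requires that the seller holds a current Schedule C Waiver from the Pellston Office; but the Schedule C Waiver is not current, so (c) is unavailable.
Exception (d) is satisfied on its face — gross monthly sales are $1,240, under the $1,300 limit; all sales are at a certified farmers' market; the jarred condiments are home-kitchen produced. But: (p) is triggered — a current Standing Approval is held. (q), which would lift (p), is not engaged — the compliance score is 35 points, not under 28 points. (d) is therefore removed.
Exception (e) requires that the seller displays an ingredient notice at the point of sale; but no ingredient notice is displayed, so (e) is unavailable.

No — exception (b) applies; Dmitri is not required to hold a vendor licence.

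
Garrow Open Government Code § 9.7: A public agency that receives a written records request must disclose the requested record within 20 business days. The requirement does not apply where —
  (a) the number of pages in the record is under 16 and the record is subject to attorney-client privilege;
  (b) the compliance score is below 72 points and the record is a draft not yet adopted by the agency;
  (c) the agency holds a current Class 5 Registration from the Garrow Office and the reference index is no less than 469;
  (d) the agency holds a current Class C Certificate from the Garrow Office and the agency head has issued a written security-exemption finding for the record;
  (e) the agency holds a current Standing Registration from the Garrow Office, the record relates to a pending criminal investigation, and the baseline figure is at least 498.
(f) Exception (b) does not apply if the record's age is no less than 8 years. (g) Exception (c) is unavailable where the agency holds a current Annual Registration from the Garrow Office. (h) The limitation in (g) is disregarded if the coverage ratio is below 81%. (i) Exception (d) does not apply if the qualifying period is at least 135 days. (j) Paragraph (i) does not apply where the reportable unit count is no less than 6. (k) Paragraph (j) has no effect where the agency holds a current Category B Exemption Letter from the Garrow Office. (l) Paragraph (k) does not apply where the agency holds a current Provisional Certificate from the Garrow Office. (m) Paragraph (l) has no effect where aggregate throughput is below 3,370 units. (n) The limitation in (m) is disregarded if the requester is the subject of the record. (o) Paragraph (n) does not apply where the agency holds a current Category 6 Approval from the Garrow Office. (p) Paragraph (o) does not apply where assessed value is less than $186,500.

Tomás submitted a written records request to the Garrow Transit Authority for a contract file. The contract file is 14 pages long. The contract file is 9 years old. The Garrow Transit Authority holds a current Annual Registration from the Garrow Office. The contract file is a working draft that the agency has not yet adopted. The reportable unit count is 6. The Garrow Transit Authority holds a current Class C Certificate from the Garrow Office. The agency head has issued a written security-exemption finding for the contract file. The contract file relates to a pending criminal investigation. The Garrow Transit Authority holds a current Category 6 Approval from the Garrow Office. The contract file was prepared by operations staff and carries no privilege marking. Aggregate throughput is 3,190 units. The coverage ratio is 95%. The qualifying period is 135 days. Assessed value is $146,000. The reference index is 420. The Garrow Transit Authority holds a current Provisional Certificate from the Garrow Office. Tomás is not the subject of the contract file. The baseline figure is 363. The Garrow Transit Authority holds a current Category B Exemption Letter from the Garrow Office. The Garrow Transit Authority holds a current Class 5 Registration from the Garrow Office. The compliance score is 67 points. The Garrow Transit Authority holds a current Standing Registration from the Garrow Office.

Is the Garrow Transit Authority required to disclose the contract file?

Yes — the Garrow Transit Authority must disclose the contract file.

Exception (a) fails — the contract file carries no privilege marking.
Exception (b): the compliance score is 67 points, below the 72 points limit; the contract file is an unadopted draft — every condition holds. However, paragraph (f) must be considered: (f) applies — the record's age is 9 years, meeting the 8 years threshold. Exception (b) does not apply.
Exception (c) fails — the reference index is 420, short of 469.
Exception (d) is satisfied on its face — a current Class C Certificate is held; a written security-exemption finding has been issued. But: (i) operates against (d): the qualifying period is 135 days, meeting the 135 days threshold. (j) operates (the reportable unit count is 6, meeting the 6 threshold), but is set aside by (k): (k) applies — a current Category B Exemption Letter is held. (l) would limit (k) — a current Provisional Certificate is held — but (m) sets (l) aside: (m) operates against (l): aggregate throughput is 3,190 units, below the 3,370 units limit. (n), which would lift (m), is not engaged — Tomás is not the subject of the contract file. Exception (d) does not apply.
Exception (e) does not apply: the baseline figure is 363, short of 498.
No exception applies. The general rule governs.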